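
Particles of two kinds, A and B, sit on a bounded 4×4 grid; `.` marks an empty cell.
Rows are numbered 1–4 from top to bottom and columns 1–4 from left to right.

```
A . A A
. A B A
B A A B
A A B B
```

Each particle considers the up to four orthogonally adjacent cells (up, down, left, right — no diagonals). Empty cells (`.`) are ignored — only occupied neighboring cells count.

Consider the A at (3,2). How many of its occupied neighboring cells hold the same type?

3

Occupied neighbors of (3,2): (2,2)=A, (4,2)=A, (3,1)=B, (3,3)=A.
Same type (A): 3 of 4.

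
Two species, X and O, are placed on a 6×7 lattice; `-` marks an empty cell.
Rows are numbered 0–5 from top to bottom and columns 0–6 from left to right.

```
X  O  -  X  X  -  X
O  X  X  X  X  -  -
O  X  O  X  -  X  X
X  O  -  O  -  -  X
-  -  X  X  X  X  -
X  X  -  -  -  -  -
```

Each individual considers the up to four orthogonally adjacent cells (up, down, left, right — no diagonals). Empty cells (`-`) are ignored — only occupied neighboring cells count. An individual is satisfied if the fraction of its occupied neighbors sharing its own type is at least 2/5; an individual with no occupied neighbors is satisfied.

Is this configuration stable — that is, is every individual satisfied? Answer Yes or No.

No

Row 0: (0,0)X 0/2 unhappy · (0,1)O 0/2 unhappy · (0,3)X 2/2 ok · (0,4)X 2/2 ok · (0,6)X 0/0 ok
Row 1: (1,0)O 1/3 unhappy · (1,1)X 2/4 ok · (1,2)X 2/3 ok · (1,3)X 4/4 ok · (1,4)X 2/2 ok
Row 2: (2,0)O 1/3 unhappy · (2,1)X 1/4 unhappy · (2,2)O 0/3 unhappy · (2,3)X 1/3 unhappy · (2,5)X 1/1 ok · (2,6)X 2/2 ok
Row 3: (3,0)X 0/2 unhappy · (3,1)O 0/2 unhappy · (3,3)O 0/2 unhappy · (3,6)X 1/1 ok
Row 4: (4,2)X 1/1 ok · (4,3)X 2/3 ok · (4,4)X 2/2 ok · (4,5)X 1/1 ok
Row 5: (5,0)X 1/1 ok · (5,1)X 1/1 ok
For instance (0,0) has only 0/2 same-type neighbors, below 2/5.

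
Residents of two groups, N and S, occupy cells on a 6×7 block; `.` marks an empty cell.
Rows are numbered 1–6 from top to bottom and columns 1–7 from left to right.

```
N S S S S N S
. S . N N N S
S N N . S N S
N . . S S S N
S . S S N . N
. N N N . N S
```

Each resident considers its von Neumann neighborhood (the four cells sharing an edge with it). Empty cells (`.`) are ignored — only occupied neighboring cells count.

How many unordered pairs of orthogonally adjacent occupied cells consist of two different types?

Scan each occupied cell's neighbors to the right and below so each pair is counted once.
Row 1: N(1,1)–S(1,2)≠ S(1,2)–S(1,3)= S(1,2)–S(2,2)= S(1,3)–S(1,4)= S(1,4)–S(1,5)= S(1,4)–N(2,4)≠ S(1,5)–N(1,6)≠ S(1,5)–N(2,5)≠ N(1,6)–S(1,7)≠ N(1,6)–N(2,6)= S(1,7)–S(2,7)=  → 5/11 unlike.
Row 2: S(2,2)–N(3,2)≠ N(2,4)–N(2,5)= N(2,5)–N(2,6)= N(2,5)–S(3,5)≠ N(2,6)–S(2,7)≠ N(2,6)–N(3,6)= S(2,7)–S(3,7)=  → 3/7 unlike.
Row 3: S(3,1)–N(3,2)≠ S(3,1)–N(4,1)≠ N(3,2)–N(3,3)= S(3,5)–N(3,6)≠ S(3,5)–S(4,5)= N(3,6)–S(3,7)≠ N(3,6)–S(4,6)≠ S(3,7)–N(4,7)≠  → 6/8 unlike.
Row 4: N(4,1)–S(5,1)≠ S(4,4)–S(4,5)= S(4,4)–S(5,4)= S(4,5)–S(4,6)= S(4,5)–N(5,5)≠ S(4,6)–N(4,7)≠ N(4,7)–N(5,7)=  → 3/7 unlike.
Row 5: S(5,3)–S(5,4)= S(5,3)–N(6,3)≠ S(5,4)–N(5,5)≠ S(5,4)–N(6,4)≠ N(5,7)–S(6,7)≠  → 4/5 unlike.
Row 6: N(6,2)–N(6,3)= N(6,3)–N(6,4)= N(6,6)–S(6,7)≠  → 1/3 unlike.
Total adjacent occupied pairs: 41; unlike-type pairs: 22.

22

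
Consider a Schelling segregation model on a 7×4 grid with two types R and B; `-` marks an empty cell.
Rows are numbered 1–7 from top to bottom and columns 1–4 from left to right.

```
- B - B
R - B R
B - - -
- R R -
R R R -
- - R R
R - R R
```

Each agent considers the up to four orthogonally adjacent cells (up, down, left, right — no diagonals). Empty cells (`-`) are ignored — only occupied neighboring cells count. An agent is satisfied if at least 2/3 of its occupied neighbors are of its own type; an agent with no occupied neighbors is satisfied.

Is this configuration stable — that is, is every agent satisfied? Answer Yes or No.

(1,2)B 0/0 ok
(1,4)B 0/1 unhappy
(2,1)R 0/1 unhappy
(2,3)B 0/1 unhappy
(2,4)R 0/2 unhappy
(3,1)B 0/1 unhappy
(4,2)R 2/2 ok
(4,3)R 2/2 ok
(5,1)R 1/1 ok
(5,2)R 3/3 ok
(5,3)R 3/3 ok
(6,3)R 3/3 ok
(6,4)R 2/2 ok
(7,1)R 0/0 ok
(7,3)R 2/2 ok
(7,4)R 2/2 ok
For instance (1,4) has only 0/1 same-type neighbors, below 2/3.

No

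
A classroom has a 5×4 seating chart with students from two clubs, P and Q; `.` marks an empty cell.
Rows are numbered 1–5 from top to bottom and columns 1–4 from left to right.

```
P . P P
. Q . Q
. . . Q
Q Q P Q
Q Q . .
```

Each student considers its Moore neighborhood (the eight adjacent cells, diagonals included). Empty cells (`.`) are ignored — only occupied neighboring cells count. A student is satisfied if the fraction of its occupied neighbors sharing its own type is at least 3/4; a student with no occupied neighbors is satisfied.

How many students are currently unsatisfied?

(1,1)P 0/1 ✗
(1,3)P 1/3 ✗
(1,4)P 1/2 ✗
(2,2)Q 0/2 ✗
(2,4)Q 1/3 ✗
(3,4)Q 2/3 ✗
(4,1)Q 3/3 ✓
(4,2)Q 3/4 ✓
(4,3)P 0/4 ✗
(4,4)Q 1/2 ✗
(5,1)Q 3/3 ✓
(5,2)Q 3/4 ✓
Unsatisfied: (1,1), (1,3), (1,4), (2,2), (2,4), (3,4), (4,3), (4,4) — 8 in total.

8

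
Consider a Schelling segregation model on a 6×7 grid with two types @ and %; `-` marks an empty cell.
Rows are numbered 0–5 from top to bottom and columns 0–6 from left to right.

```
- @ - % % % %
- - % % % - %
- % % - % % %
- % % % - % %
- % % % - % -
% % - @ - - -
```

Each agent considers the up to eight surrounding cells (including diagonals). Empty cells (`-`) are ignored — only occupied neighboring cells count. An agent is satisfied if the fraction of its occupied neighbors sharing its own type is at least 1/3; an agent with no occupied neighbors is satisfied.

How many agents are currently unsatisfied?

2

(0,1)@ 0/1 not
(0,3)% 4/4 satisfied
(0,4)% 4/4 satisfied
(0,5)% 4/4 satisfied
(0,6)% 2/2 satisfied
(1,2)% 4/5 satisfied
(1,3)% 6/6 satisfied
(1,4)% 6/6 satisfied
(1,6)% 4/4 satisfied
(2,1)% 4/4 satisfied
(2,2)% 6/6 satisfied
(2,4)% 5/5 satisfied
(2,5)% 6/6 satisfied
(2,6)% 4/4 satisfied
(3,1)% 5/5 satisfied
(3,2)% 7/7 satisfied
(3,3)% 5/5 satisfied
(3,5)% 5/5 satisfied
(3,6)% 4/4 satisfied
(4,1)% 5/5 satisfied
(4,2)% 6/7 satisfied
(4,3)% 3/4 satisfied
(4,5)% 2/2 satisfied
(5,0)% 2/2 satisfied
(5,1)% 3/3 satisfied
(5,3)@ 0/2 not
Unsatisfied: (0,1), (5,3) — 2 in total.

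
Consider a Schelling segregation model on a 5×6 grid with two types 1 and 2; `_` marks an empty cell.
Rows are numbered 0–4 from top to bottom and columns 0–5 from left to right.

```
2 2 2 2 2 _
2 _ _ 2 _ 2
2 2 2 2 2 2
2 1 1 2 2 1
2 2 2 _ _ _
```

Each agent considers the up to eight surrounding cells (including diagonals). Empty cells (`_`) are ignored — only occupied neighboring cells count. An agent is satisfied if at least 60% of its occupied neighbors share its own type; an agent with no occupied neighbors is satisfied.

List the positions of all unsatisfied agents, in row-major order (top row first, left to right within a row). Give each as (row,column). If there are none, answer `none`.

Row 0: (0,0)2 2/2 ok · (0,1)2 3/3 ok · (0,2)2 3/3 ok · (0,3)2 3/3 ok · (0,4)2 3/3 ok
Row 1: (1,0)2 4/4 ok · (1,3)2 6/6 ok · (1,5)2 3/3 ok
Row 2: (2,0)2 3/4 ok · (2,1)2 4/6 ok · (2,2)2 4/6 ok · (2,3)2 5/6 ok · (2,4)2 6/7 ok · (2,5)2 3/4 ok
Row 3: (3,0)2 4/5 ok · (3,1)1 1/8 unhappy · (3,2)1 1/7 unhappy · (3,3)2 5/6 ok · (3,4)2 4/5 ok · (3,5)1 0/3 unhappy
Row 4: (4,0)2 2/3 ok · (4,1)2 3/5 ok · (4,2)2 2/4 unhappy

(3,1), (3,2), (3,5), (4,2)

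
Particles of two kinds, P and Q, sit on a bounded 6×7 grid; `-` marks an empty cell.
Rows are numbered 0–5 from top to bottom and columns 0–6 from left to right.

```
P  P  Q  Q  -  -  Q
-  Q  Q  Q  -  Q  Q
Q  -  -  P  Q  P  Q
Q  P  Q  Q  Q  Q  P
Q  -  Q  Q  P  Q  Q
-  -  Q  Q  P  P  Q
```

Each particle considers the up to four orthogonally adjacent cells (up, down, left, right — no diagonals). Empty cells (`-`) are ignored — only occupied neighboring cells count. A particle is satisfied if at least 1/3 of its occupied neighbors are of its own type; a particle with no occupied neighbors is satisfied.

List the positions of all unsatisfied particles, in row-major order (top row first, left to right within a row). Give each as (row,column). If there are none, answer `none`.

(0,0)P 1/1 ok
(0,1)P 1/3 ok
(0,2)Q 2/3 ok
(0,3)Q 2/2 ok
(0,6)Q 1/1 ok
(1,1)Q 1/2 ok
(1,2)Q 3/3 ok
(1,3)Q 2/3 ok
(1,5)Q 1/2 ok
(1,6)Q 3/3 ok
(2,0)Q 1/1 ok
(2,3)P 0/3 unhappy
(2,4)Q 1/3 ok
(2,5)P 0/4 unhappy
(2,6)Q 1/3 ok
(3,0)Q 2/3 ok
(3,1)P 0/2 unhappy
(3,2)Q 2/3 ok
(3,3)Q 3/4 ok
(3,4)Q 3/4 ok
(3,5)Q 2/4 ok
(3,6)P 0/3 unhappy
(4,0)Q 1/1 ok
(4,2)Q 3/3 ok
(4,3)Q 3/4 ok
(4,4)P 1/4 unhappy
(4,5)Q 2/4 ok
(4,6)Q 2/3 ok
(5,2)Q 2/2 ok
(5,3)Q 2/3 ok
(5,4)P 2/3 ok
(5,5)P 1/3 ok
(5,6)Q 1/2 ok

(2,3), (2,5), (3,1), (3,6), (4,4)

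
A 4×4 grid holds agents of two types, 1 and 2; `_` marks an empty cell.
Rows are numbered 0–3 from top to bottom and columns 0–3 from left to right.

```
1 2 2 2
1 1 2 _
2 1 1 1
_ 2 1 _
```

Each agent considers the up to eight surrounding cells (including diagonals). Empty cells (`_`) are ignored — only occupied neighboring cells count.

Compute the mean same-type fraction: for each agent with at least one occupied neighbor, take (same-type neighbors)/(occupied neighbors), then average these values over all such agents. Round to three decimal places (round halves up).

(0,0)1 2/3
(0,1)2 2/5
(0,2)2 3/4
(0,3)2 2/2
(1,0)1 3/5
(1,1)1 4/8
(1,2)2 3/7
(2,0)2 1/4
(2,1)1 4/7
(2,2)1 4/6
(2,3)1 2/3
(3,1)2 1/4
(3,2)1 3/4
Sum over 13 agents: 2/3 + 2/5 + 3/4 + 2/2 + 3/5 + 4/8 + 3/7 + 1/4 + 4/7 + 4/6 + 2/3 + 1/4 + 3/4 = 15/2; mean = 15/2 ÷ 13 = 15/26 = 0.576923… → 0.577.

0.577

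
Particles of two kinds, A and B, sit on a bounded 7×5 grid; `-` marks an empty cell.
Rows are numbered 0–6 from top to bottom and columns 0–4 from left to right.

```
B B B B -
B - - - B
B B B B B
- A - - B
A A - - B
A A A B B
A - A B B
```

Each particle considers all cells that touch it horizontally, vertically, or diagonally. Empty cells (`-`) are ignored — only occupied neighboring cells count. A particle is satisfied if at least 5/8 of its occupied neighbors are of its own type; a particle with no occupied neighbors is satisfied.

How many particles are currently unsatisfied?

4

Row 0: (0,0)B 2/2 ✓ · (0,1)B 3/3 ✓ · (0,2)B 2/2 ✓ · (0,3)B 2/2 ✓
Row 1: (1,0)B 4/4 ✓ · (1,4)B 3/3 ✓
Row 2: (2,0)B 2/3 ✓ · (2,1)B 3/4 ✓ · (2,2)B 2/3 ✓ · (2,3)B 4/4 ✓ · (2,4)B 3/3 ✓
Row 3: (3,1)A 2/5 ✗ · (3,4)B 3/3 ✓
Row 4: (4,0)A 4/4 ✓ · (4,1)A 5/5 ✓ · (4,4)B 3/3 ✓
Row 5: (5,0)A 4/4 ✓ · (5,1)A 6/6 ✓ · (5,2)A 3/5 ✗ · (5,3)B 4/6 ✓ · (5,4)B 4/4 ✓
Row 6: (6,0)A 2/2 ✓ · (6,2)A 2/4 ✗ · (6,3)B 3/5 ✗ · (6,4)B 3/3 ✓
Unsatisfied: (3,1), (5,2), (6,2), (6,3) — 4 in total.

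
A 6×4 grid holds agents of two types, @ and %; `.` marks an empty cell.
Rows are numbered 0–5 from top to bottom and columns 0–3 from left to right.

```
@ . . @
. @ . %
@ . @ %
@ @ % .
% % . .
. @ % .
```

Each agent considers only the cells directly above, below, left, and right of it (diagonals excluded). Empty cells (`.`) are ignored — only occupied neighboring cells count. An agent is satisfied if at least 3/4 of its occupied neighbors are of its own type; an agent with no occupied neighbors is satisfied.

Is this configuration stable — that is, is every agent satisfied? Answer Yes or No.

(0,0)@ 0/0 satisfied
(0,3)@ 0/1 not
(1,1)@ 0/0 satisfied
(1,3)% 1/2 not
(2,0)@ 1/1 satisfied
(2,2)@ 0/2 not
(2,3)% 1/2 not
(3,0)@ 2/3 not
(3,1)@ 1/3 not
(3,2)% 0/2 not
(4,0)% 1/2 not
(4,1)% 1/3 not
(5,1)@ 0/2 not
(5,2)% 0/1 not
For instance (0,3) has only 0/1 same-type neighbors, below 3/4.

No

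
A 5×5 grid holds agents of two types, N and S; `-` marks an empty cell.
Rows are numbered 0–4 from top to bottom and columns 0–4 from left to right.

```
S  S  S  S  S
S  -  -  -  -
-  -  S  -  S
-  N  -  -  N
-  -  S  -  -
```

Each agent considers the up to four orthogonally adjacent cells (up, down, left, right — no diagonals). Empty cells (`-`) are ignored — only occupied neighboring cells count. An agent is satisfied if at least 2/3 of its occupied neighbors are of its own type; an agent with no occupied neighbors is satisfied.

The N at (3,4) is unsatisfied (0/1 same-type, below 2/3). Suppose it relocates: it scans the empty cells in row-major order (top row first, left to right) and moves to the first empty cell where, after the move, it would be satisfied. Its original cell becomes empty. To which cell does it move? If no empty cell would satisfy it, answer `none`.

Vacating (3,4). Empty cells in order:
  (1,1): 0/2 same-type → still unsatisfied.
  (1,2): 0/2 same-type → still unsatisfied.
  (1,3): 0/1 same-type → still unsatisfied.
  (1,4): 0/2 same-type → still unsatisfied.
  (2,0): 0/1 same-type → still unsatisfied.
  (2,1): 1/2 same-type → still unsatisfied.
  (2,3): 0/2 same-type → still unsatisfied.
  (3,0): 1/1 same-type → satisfied — stop here.

(3,0)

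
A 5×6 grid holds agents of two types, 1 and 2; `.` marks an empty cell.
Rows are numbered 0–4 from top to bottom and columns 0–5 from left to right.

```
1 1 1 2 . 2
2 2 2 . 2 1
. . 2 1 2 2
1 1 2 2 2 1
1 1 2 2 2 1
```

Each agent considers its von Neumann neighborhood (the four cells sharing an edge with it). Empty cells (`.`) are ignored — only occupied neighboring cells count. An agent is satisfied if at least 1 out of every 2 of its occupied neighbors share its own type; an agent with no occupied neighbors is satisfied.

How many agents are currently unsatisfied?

(0,0)1 1/2 satisfied
(0,1)1 2/3 satisfied
(0,2)1 1/3 not
(0,3)2 0/1 not
(0,5)2 0/1 not
(1,0)2 1/2 satisfied
(1,1)2 2/3 satisfied
(1,2)2 2/3 satisfied
(1,4)2 1/2 satisfied
(1,5)1 0/3 not
(2,2)2 2/3 satisfied
(2,3)1 0/3 not
(2,4)2 3/4 satisfied
(2,5)2 1/3 not
(3,0)1 2/2 satisfied
(3,1)1 2/3 satisfied
(3,2)2 3/4 satisfied
(3,3)2 3/4 satisfied
(3,4)2 3/4 satisfied
(3,5)1 1/3 not
(4,0)1 2/2 satisfied
(4,1)1 2/3 satisfied
(4,2)2 2/3 satisfied
(4,3)2 3/3 satisfied
(4,4)2 2/3 satisfied
(4,5)1 1/2 satisfied
Unsatisfied: (0,2), (0,3), (0,5), (1,5), (2,3), (2,5), (3,5) — 7 in total.

7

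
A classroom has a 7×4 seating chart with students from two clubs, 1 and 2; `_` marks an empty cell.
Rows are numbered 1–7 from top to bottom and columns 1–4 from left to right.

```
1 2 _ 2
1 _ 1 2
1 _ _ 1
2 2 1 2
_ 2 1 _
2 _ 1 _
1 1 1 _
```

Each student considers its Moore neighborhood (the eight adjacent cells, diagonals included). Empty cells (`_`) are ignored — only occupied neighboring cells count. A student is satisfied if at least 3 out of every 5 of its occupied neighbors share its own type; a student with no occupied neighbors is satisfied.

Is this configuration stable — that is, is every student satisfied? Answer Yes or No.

No

Row 1: (1,1)1 1/2 not · (1,2)2 0/3 not · (1,4)2 1/2 not
Row 2: (2,1)1 2/3 satisfied · (2,3)1 1/4 not · (2,4)2 1/3 not
Row 3: (3,1)1 1/3 not · (3,4)1 2/4 not
Row 4: (4,1)2 2/3 satisfied · (4,2)2 2/5 not · (4,3)1 2/5 not · (4,4)2 0/3 not
Row 5: (5,2)2 3/6 not · (5,3)1 2/5 not
Row 6: (6,1)2 1/3 not · (6,3)1 3/4 satisfied
Row 7: (7,1)1 1/2 not · (7,2)1 3/4 satisfied · (7,3)1 2/2 satisfied
For instance (1,1) has only 1/2 same-type neighbors, below 3/5.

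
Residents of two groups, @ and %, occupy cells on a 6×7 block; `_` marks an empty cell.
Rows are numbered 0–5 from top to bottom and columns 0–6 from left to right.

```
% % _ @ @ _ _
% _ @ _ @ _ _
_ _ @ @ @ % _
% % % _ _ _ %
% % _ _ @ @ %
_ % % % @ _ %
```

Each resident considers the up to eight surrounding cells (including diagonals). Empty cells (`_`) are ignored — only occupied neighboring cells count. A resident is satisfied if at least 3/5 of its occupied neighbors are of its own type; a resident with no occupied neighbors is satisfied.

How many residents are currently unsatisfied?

6

Row 0: (0,0)% 2/2 ok · (0,1)% 2/3 ok · (0,3)@ 3/3 ok · (0,4)@ 2/2 ok
Row 1: (1,0)% 2/2 ok · (1,2)@ 3/4 ok · (1,4)@ 4/5 ok
Row 2: (2,2)@ 2/4 unhappy · (2,3)@ 4/5 ok · (2,4)@ 2/3 ok · (2,5)% 1/3 unhappy
Row 3: (3,0)% 3/3 ok · (3,1)% 4/5 ok · (3,2)% 2/4 unhappy · (3,6)% 2/3 ok
Row 4: (4,0)% 4/4 ok · (4,1)% 6/6 ok · (4,4)@ 2/3 ok · (4,5)@ 2/5 unhappy · (4,6)% 2/3 ok
Row 5: (5,1)% 3/3 ok · (5,2)% 3/3 ok · (5,3)% 1/3 unhappy · (5,4)@ 2/3 ok · (5,6)% 1/2 unhappy
Unsatisfied: (2,2), (2,5), (3,2), (4,5), (5,3), (5,6) — 6 in total.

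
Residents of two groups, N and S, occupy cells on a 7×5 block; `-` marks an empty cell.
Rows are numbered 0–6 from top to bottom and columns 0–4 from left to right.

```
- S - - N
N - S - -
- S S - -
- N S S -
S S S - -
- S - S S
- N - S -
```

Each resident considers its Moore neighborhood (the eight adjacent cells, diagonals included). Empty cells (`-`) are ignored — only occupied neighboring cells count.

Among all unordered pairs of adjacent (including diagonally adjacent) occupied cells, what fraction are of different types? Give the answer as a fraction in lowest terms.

9/29

Scan each occupied cell's neighbors to the right and below (and the two forward diagonals) so each pair is counted once.
From row 0: 1 unlike of 2 pairs (running 1/2).
From row 1: 1 unlike of 3 pairs (running 2/5).
From row 2: 2 unlike of 6 pairs (running 4/11).
From row 3: 4 unlike of 8 pairs (running 8/19).
From row 4: 0 unlike of 6 pairs (running 8/25).
From row 5: 1 unlike of 4 pairs (running 9/29).
Total adjacent occupied pairs: 29; unlike-type pairs: 9.
9/29 is already in lowest terms.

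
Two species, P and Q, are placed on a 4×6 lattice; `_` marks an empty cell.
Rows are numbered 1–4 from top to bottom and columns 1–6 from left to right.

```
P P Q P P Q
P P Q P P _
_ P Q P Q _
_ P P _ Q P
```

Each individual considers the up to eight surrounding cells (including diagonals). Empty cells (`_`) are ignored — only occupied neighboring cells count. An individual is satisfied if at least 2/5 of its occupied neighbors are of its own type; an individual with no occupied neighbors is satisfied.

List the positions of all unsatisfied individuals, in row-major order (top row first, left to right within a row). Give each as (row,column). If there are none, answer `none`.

(1,3), (1,6), (2,3), (3,3), (3,5), (4,5), (4,6)

(1,1)P 3/3 ✓
(1,2)P 3/5 ✓
(1,3)Q 1/5 ✗
(1,4)P 3/5 ✓
(1,5)P 3/4 ✓
(1,6)Q 0/2 ✗
(2,1)P 4/4 ✓
(2,2)P 4/7 ✓
(2,3)Q 2/8 ✗
(2,4)P 4/8 ✓
(2,5)P 4/6 ✓
(3,2)P 4/6 ✓
(3,3)Q 1/7 ✗
(3,4)P 3/7 ✓
(3,5)Q 1/5 ✗
(4,2)P 2/3 ✓
(4,3)P 3/4 ✓
(4,5)Q 1/3 ✗
(4,6)P 0/2 ✗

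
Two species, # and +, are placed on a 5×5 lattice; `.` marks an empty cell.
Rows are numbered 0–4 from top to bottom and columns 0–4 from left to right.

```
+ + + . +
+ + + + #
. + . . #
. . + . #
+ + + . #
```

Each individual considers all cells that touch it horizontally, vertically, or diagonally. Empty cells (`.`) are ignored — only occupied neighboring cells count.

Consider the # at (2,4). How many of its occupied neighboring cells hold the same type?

2

Occupied neighbors of (2,4): (1,3)=+, (1,4)=#, (3,4)=#.
Same type (#): 2 of 3.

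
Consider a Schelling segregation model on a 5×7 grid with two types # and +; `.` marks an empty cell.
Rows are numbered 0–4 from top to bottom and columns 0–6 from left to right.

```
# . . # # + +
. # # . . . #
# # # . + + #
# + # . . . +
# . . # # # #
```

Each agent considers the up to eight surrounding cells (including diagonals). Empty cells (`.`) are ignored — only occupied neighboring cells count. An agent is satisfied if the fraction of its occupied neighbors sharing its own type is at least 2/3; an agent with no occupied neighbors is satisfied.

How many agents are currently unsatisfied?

Row 0: (0,0)# 1/1 ✓ · (0,3)# 2/2 ✓ · (0,4)# 1/2 ✗ · (0,5)+ 1/3 ✗ · (0,6)+ 1/2 ✗
Row 1: (1,1)# 5/5 ✓ · (1,2)# 4/4 ✓ · (1,6)# 1/4 ✗
Row 2: (2,0)# 3/4 ✓ · (2,1)# 6/7 ✓ · (2,2)# 4/5 ✓ · (2,4)+ 1/1 ✓ · (2,5)+ 2/4 ✗ · (2,6)# 1/3 ✗
Row 3: (3,0)# 3/4 ✓ · (3,1)+ 0/6 ✗ · (3,2)# 3/4 ✓ · (3,6)+ 1/4 ✗
Row 4: (4,0)# 1/2 ✗ · (4,3)# 2/2 ✓ · (4,4)# 2/2 ✓ · (4,5)# 2/3 ✓ · (4,6)# 1/2 ✗
Unsatisfied: (0,4), (0,5), (0,6), (1,6), (2,5), (2,6), (3,1), (3,6), (4,0), (4,6) — 10 in total.

10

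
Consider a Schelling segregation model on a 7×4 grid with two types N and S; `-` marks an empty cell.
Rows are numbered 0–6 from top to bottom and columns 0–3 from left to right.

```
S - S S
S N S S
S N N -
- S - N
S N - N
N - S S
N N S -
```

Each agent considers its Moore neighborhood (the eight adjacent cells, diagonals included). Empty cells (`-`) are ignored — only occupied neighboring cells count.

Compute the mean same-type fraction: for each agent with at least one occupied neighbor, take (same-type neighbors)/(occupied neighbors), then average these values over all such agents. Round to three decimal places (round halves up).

0.568

Row 0: (0,0)S 1/2 · (0,2)S 3/4 · (0,3)S 3/3
Row 1: (1,0)S 2/4 · (1,1)N 2/7 · (1,2)S 3/6 · (1,3)S 3/4
Row 2: (2,0)S 2/4 · (2,1)N 2/6 · (2,2)N 3/6
Row 3: (3,1)S 2/5 · (3,3)N 2/2
Row 4: (4,0)S 1/3 · (4,1)N 1/4 · (4,3)N 1/3
Row 5: (5,0)N 3/4 · (5,2)S 2/5 · (5,3)S 2/3
Row 6: (6,0)N 2/2 · (6,1)N 2/4 · (6,2)S 2/3
Sum over 21 agents: 1/2 + 3/4 + 3/3 + 2/4 + 2/7 + 3/6 + 3/4 + 2/4 + 2/6 + 3/6 + 2/5 + 2/2 + 1/3 + 1/4 + 1/3 + 3/4 + 2/5 + 2/3 + 2/2 + 2/4 + 2/3 = 2503/210; mean = 2503/210 ÷ 21 = 2503/4410 = 0.567573… → 0.568.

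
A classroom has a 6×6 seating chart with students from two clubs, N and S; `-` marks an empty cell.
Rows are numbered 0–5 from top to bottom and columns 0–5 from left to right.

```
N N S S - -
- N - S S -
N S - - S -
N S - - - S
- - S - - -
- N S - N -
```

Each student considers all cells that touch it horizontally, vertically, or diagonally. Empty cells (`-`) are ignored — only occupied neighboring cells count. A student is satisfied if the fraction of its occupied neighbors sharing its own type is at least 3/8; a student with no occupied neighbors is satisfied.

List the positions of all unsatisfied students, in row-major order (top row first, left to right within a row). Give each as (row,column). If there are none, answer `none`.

(2,1), (3,0), (5,1)

(0,0)N 2/2 satisfied
(0,1)N 2/3 satisfied
(0,2)S 2/4 satisfied
(0,3)S 3/3 satisfied
(1,1)N 3/5 satisfied
(1,3)S 4/4 satisfied
(1,4)S 3/3 satisfied
(2,0)N 2/4 satisfied
(2,1)S 1/4 not
(2,4)S 3/3 satisfied
(3,0)N 1/3 not
(3,1)S 2/4 satisfied
(3,5)S 1/1 satisfied
(4,2)S 2/3 satisfied
(5,1)N 0/2 not
(5,2)S 1/2 satisfied
(5,4)N 0/0 satisfied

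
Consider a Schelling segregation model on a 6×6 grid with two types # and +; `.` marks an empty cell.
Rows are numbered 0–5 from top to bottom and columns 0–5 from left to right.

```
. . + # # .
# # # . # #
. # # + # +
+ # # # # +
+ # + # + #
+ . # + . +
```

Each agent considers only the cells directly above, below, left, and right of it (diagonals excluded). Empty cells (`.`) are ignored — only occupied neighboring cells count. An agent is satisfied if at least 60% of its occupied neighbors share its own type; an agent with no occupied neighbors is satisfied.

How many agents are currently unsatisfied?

(0,2)+ 0/2 ✗
(0,3)# 1/2 ✗
(0,4)# 2/2 ✓
(1,0)# 1/1 ✓
(1,1)# 3/3 ✓
(1,2)# 2/3 ✓
(1,4)# 3/3 ✓
(1,5)# 1/2 ✗
(2,1)# 3/3 ✓
(2,2)# 3/4 ✓
(2,3)+ 0/3 ✗
(2,4)# 2/4 ✗
(2,5)+ 1/3 ✗
(3,0)+ 1/2 ✗
(3,1)# 3/4 ✓
(3,2)# 3/4 ✓
(3,3)# 3/4 ✓
(3,4)# 2/4 ✗
(3,5)+ 1/3 ✗
(4,0)+ 2/3 ✓
(4,1)# 1/3 ✗
(4,2)+ 0/4 ✗
(4,3)# 1/4 ✗
(4,4)+ 0/3 ✗
(4,5)# 0/3 ✗
(5,0)+ 1/1 ✓
(5,2)# 0/2 ✗
(5,3)+ 0/2 ✗
(5,5)+ 0/1 ✗
Unsatisfied: (0,2), (0,3), (1,5), (2,3), (2,4), (2,5), (3,0), (3,4), (3,5), (4,1), (4,2), (4,3), (4,4), (4,5), (5,2), (5,3), (5,5) — 17 in total.

17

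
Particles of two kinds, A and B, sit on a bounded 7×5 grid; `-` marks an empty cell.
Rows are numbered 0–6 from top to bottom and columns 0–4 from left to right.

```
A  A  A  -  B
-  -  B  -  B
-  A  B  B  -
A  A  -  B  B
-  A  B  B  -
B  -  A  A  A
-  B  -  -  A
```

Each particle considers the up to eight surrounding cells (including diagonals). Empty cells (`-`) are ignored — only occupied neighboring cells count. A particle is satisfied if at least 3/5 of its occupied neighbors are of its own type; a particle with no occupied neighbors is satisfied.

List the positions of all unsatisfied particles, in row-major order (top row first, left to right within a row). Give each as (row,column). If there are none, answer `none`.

(0,2), (1,2), (2,1), (4,2), (4,3), (5,0), (5,2), (6,1)

(0,0)A 1/1 satisfied
(0,1)A 2/3 satisfied
(0,2)A 1/2 not
(0,4)B 1/1 satisfied
(1,2)B 2/5 not
(1,4)B 2/2 satisfied
(2,1)A 2/4 not
(2,2)B 3/5 satisfied
(2,3)B 5/5 satisfied
(3,0)A 3/3 satisfied
(3,1)A 3/5 satisfied
(3,3)B 5/5 satisfied
(3,4)B 3/3 satisfied
(4,1)A 3/5 satisfied
(4,2)B 2/6 not
(4,3)B 3/6 not
(5,0)B 1/2 not
(5,2)A 2/5 not
(5,3)A 3/5 satisfied
(5,4)A 2/3 satisfied
(6,1)B 1/2 not
(6,4)A 2/2 satisfied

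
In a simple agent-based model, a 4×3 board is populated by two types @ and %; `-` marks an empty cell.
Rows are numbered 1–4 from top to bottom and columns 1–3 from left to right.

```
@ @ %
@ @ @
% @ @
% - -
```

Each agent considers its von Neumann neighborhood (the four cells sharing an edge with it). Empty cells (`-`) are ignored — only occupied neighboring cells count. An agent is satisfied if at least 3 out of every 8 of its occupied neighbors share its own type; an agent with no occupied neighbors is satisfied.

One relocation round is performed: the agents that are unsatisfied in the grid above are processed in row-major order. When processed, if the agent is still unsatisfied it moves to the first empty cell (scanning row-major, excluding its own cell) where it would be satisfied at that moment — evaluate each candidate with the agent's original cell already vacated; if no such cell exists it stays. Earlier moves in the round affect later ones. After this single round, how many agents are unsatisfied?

Initially unsatisfied (in order): (1,3), (3,1).
  (1,3) → (4,2).
  (3,1) → (4,3).
Resulting grid:
@ @ -
@ @ @
- @ @
% % %
All satisfied now.

0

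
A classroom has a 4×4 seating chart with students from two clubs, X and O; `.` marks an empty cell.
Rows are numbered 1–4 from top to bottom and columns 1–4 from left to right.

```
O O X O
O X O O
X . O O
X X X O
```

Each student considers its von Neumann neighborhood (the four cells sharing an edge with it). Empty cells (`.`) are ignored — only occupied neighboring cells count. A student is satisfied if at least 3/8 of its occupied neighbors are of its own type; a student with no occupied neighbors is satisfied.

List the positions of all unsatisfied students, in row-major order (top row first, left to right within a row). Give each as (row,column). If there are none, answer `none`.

(1,2), (1,3), (2,1), (2,2), (4,3)

(1,1)O 2/2 ok
(1,2)O 1/3 unhappy
(1,3)X 0/3 unhappy
(1,4)O 1/2 ok
(2,1)O 1/3 unhappy
(2,2)X 0/3 unhappy
(2,3)O 2/4 ok
(2,4)O 3/3 ok
(3,1)X 1/2 ok
(3,3)O 2/3 ok
(3,4)O 3/3 ok
(4,1)X 2/2 ok
(4,2)X 2/2 ok
(4,3)X 1/3 unhappy
(4,4)O 1/2 ok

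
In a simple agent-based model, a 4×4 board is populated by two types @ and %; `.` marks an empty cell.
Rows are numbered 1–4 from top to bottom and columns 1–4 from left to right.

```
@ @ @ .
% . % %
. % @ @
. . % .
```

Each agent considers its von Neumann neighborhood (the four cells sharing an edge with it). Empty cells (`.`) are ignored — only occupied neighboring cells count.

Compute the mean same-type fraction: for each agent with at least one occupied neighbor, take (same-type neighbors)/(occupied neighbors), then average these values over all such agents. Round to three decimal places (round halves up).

Row 1: (1,1)@ 1/2 · (1,2)@ 2/2 · (1,3)@ 1/2
Row 2: (2,1)% 0/1 · (2,3)% 1/3 · (2,4)% 1/2
Row 3: (3,2)% 0/1 · (3,3)@ 1/4 · (3,4)@ 1/2
Row 4: (4,3)% 0/1
Sum over 10 agents: 1/2 + 2/2 + 1/2 + 0/1 + 1/3 + 1/2 + 0/1 + 1/4 + 1/2 + 0/1 = 43/12; mean = 43/12 ÷ 10 = 43/120 = 0.358333… → 0.358.

0.358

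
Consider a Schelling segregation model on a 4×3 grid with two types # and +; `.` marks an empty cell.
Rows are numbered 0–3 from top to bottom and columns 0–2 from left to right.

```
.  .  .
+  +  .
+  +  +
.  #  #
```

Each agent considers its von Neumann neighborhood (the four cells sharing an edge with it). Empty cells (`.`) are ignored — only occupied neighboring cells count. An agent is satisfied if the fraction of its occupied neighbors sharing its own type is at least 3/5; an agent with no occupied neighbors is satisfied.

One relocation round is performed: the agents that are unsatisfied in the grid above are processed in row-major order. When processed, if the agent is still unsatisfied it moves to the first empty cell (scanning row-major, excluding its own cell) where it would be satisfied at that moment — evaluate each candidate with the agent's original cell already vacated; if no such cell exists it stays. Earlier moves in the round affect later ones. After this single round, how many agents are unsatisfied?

Initially unsatisfied (in order): (2,2), (3,1), (3,2).
  (2,2) → (0,0).
  (3,1) → (0,2).
  (3,2): now satisfied by earlier moves; stays.
Resulting grid:
+ . #
+ + .
+ + .
. . #
All satisfied now.

0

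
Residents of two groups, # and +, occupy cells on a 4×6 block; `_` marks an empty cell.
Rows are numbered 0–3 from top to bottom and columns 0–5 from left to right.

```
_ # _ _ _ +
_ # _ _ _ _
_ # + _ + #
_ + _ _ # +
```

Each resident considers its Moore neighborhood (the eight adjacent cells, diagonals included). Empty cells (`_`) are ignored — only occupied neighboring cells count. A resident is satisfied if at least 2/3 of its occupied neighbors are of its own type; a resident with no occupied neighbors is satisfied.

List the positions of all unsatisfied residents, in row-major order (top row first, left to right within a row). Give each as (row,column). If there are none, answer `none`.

(2,1), (2,2), (2,4), (2,5), (3,1), (3,4), (3,5)

(0,1)# 1/1 ok
(0,5)+ 0/0 ok
(1,1)# 2/3 ok
(2,1)# 1/3 unhappy
(2,2)+ 1/3 unhappy
(2,4)+ 1/3 unhappy
(2,5)# 1/3 unhappy
(3,1)+ 1/2 unhappy
(3,4)# 1/3 unhappy
(3,5)+ 1/3 unhappy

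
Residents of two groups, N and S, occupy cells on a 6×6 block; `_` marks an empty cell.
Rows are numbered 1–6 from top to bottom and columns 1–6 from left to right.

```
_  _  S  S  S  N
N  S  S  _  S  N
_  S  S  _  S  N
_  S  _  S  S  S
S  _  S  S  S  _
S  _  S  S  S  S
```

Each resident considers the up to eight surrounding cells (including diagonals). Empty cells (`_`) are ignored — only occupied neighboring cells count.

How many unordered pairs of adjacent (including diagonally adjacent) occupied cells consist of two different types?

Scan each occupied cell's neighbors to the right and below (and the two forward diagonals) so each pair is counted once.
Row 1: S(1,3)–S(1,4)= S(1,3)–S(2,3)= S(1,3)–S(2,2)= S(1,4)–S(1,5)= S(1,4)–S(2,5)= S(1,4)–S(2,3)= S(1,5)–N(1,6)≠ S(1,5)–S(2,5)= S(1,5)–N(2,6)≠ N(1,6)–N(2,6)= N(1,6)–S(2,5)≠  → 3/11 unlike.
Row 2: N(2,1)–S(2,2)≠ N(2,1)–S(3,2)≠ S(2,2)–S(2,3)= S(2,2)–S(3,2)= S(2,2)–S(3,3)= S(2,3)–S(3,3)= S(2,3)–S(3,2)= S(2,5)–N(2,6)≠ S(2,5)–S(3,5)= S(2,5)–N(3,6)≠ N(2,6)–N(3,6)= N(2,6)–S(3,5)≠  → 5/12 unlike.
Row 3: S(3,2)–S(3,3)= S(3,2)–S(4,2)= S(3,3)–S(4,4)= S(3,3)–S(4,2)= S(3,5)–N(3,6)≠ S(3,5)–S(4,5)= S(3,5)–S(4,6)= S(3,5)–S(4,4)= N(3,6)–S(4,6)≠ N(3,6)–S(4,5)≠  → 3/10 unlike.
Row 4: S(4,2)–S(5,3)= S(4,2)–S(5,1)= S(4,4)–S(4,5)= S(4,4)–S(5,4)= S(4,4)–S(5,5)= S(4,4)–S(5,3)= S(4,5)–S(4,6)= S(4,5)–S(5,5)= S(4,5)–S(5,4)= S(4,6)–S(5,5)=  → 0/10 unlike.
Row 5: S(5,1)–S(6,1)= S(5,3)–S(5,4)= S(5,3)–S(6,3)= S(5,3)–S(6,4)= S(5,4)–S(5,5)= S(5,4)–S(6,4)= S(5,4)–S(6,5)= S(5,4)–S(6,3)= S(5,5)–S(6,5)= S(5,5)–S(6,6)= S(5,5)–S(6,4)=  → 0/11 unlike.
Row 6: S(6,3)–S(6,4)= S(6,4)–S(6,5)= S(6,5)–S(6,6)=  → 0/3 unlike.
Total adjacent occupied pairs: 57; unlike-type pairs: 11.

11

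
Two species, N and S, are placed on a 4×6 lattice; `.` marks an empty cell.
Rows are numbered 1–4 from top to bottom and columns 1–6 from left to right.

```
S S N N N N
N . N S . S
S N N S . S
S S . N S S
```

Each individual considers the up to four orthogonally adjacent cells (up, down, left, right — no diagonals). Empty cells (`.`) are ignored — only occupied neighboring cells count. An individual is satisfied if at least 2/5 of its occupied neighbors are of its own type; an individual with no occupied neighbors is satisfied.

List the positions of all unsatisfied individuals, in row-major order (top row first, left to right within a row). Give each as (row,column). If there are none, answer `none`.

Row 1: (1,1)S 1/2 ✓ · (1,2)S 1/2 ✓ · (1,3)N 2/3 ✓ · (1,4)N 2/3 ✓ · (1,5)N 2/2 ✓ · (1,6)N 1/2 ✓
Row 2: (2,1)N 0/2 ✗ · (2,3)N 2/3 ✓ · (2,4)S 1/3 ✗ · (2,6)S 1/2 ✓
Row 3: (3,1)S 1/3 ✗ · (3,2)N 1/3 ✗ · (3,3)N 2/3 ✓ · (3,4)S 1/3 ✗ · (3,6)S 2/2 ✓
Row 4: (4,1)S 2/2 ✓ · (4,2)S 1/2 ✓ · (4,4)N 0/2 ✗ · (4,5)S 1/2 ✓ · (4,6)S 2/2 ✓

(2,1), (2,4), (3,1), (3,2), (3,4), (4,4)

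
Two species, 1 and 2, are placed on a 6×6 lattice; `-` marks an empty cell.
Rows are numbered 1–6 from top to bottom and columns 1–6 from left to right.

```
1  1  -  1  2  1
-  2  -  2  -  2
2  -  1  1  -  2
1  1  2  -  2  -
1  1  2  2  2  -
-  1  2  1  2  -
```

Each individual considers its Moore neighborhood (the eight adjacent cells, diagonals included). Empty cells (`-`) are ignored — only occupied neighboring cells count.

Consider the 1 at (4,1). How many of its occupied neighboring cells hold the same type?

Occupied neighbors of (4,1): (3,1)=2, (4,2)=1, (5,1)=1, (5,2)=1.
Same type (1): 3 of 4.

3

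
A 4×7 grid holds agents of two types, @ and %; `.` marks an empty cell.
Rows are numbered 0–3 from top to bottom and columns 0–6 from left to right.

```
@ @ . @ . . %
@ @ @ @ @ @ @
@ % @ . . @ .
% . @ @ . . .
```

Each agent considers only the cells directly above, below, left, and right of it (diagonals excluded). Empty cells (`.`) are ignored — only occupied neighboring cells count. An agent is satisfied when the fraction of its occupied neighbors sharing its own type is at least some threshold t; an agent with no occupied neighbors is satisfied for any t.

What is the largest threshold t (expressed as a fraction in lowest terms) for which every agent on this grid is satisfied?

0/1

Row 0: (0,0)@ 2/2 · (0,1)@ 2/2 · (0,3)@ 1/1 · (0,6)% 0/1
Row 1: (1,0)@ 3/3 · (1,1)@ 3/4 · (1,2)@ 3/3 · (1,3)@ 3/3 · (1,4)@ 2/2 · (1,5)@ 3/3 · (1,6)@ 1/2
Row 2: (2,0)@ 1/3 · (2,1)% 0/3 · (2,2)@ 2/3 · (2,5)@ 1/1
Row 3: (3,0)% 0/1 · (3,2)@ 2/2 · (3,3)@ 1/1
The smallest same-type fraction is 0/1 at (0,6), which reduces to 0/1. Any threshold above that leaves this agent unsatisfied.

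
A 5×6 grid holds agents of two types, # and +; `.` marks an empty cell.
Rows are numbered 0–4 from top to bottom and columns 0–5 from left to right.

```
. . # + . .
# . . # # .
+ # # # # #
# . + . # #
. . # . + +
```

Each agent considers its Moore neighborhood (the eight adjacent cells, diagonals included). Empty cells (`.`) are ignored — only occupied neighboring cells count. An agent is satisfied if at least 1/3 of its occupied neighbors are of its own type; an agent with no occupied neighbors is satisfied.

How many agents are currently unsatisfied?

4

Row 0: (0,2)# 1/2 ✓ · (0,3)+ 0/3 ✗
Row 1: (1,0)# 1/2 ✓ · (1,3)# 5/6 ✓ · (1,4)# 4/5 ✓
Row 2: (2,0)+ 0/3 ✗ · (2,1)# 3/5 ✓ · (2,2)# 3/4 ✓ · (2,3)# 5/6 ✓ · (2,4)# 6/6 ✓ · (2,5)# 4/4 ✓
Row 3: (3,0)# 1/2 ✓ · (3,2)+ 0/4 ✗ · (3,4)# 4/6 ✓ · (3,5)# 3/5 ✓
Row 4: (4,2)# 0/1 ✗ · (4,4)+ 1/3 ✓ · (4,5)+ 1/3 ✓
Unsatisfied: (0,3), (2,0), (3,2), (4,2) — 4 in total.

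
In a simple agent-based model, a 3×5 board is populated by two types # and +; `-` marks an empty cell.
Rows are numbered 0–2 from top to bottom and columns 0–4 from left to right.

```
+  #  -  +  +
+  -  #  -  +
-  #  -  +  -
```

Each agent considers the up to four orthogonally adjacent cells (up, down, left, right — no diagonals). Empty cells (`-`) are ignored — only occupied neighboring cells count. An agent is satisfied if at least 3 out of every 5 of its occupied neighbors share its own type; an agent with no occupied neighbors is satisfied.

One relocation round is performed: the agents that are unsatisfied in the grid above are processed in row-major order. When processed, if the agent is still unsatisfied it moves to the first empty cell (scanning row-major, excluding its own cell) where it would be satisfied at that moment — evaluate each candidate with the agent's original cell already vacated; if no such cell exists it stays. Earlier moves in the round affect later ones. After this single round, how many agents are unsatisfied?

Initially unsatisfied (in order): (0,0), (0,1).
  (0,0) → (1,3).
  (0,1): now satisfied by earlier moves; stays.
Resulting grid:
- # - + +
+ - # + +
- # - + -
Unsatisfied now: (1,2).

1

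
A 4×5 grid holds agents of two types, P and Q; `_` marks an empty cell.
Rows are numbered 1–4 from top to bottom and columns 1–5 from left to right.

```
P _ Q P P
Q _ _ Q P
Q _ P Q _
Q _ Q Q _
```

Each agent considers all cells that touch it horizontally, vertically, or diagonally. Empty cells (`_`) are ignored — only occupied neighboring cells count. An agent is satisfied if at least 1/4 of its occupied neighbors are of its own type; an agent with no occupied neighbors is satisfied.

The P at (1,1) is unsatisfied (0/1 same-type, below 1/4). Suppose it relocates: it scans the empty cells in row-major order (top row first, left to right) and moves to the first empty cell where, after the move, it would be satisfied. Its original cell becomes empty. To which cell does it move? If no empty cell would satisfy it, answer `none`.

(2,2)

Vacating (1,1). Empty cells in order:
  (1,2): 0/2 same-type → still unsatisfied.
  (2,2): 1/4 same-type → satisfied — stop here.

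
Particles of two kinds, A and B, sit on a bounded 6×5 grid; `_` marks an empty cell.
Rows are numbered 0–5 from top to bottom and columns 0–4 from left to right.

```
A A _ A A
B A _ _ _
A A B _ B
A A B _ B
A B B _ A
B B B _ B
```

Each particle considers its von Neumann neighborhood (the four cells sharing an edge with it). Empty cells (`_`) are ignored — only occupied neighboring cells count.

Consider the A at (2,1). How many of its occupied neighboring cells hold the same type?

Occupied neighbors of (2,1): (1,1)=A, (3,1)=A, (2,0)=A, (2,2)=B.
Same type (A): 3 of 4.

3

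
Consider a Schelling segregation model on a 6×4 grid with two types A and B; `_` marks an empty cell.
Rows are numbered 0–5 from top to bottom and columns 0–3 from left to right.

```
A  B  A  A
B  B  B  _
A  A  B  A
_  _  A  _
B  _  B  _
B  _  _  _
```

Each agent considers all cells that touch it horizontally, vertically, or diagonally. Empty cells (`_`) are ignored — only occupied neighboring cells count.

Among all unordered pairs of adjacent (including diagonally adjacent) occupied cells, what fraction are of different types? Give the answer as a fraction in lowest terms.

Scan each occupied cell's neighbors to the right and below (and the two forward diagonals) so each pair is counted once.
Row 0: A(0,0)–B(0,1)≠ A(0,0)–B(1,0)≠ A(0,0)–B(1,1)≠ B(0,1)–A(0,2)≠ B(0,1)–B(1,1)= B(0,1)–B(1,2)= B(0,1)–B(1,0)= A(0,2)–A(0,3)= A(0,2)–B(1,2)≠ A(0,2)–B(1,1)≠ A(0,3)–B(1,2)≠  → 7/11 unlike.
Row 1: B(1,0)–B(1,1)= B(1,0)–A(2,0)≠ B(1,0)–A(2,1)≠ B(1,1)–B(1,2)= B(1,1)–A(2,1)≠ B(1,1)–B(2,2)= B(1,1)–A(2,0)≠ B(1,2)–B(2,2)= B(1,2)–A(2,3)≠ B(1,2)–A(2,1)≠  → 6/10 unlike.
Row 2: A(2,0)–A(2,1)= A(2,1)–B(2,2)≠ A(2,1)–A(3,2)= B(2,2)–A(2,3)≠ B(2,2)–A(3,2)≠ A(2,3)–A(3,2)=  → 3/6 unlike.
Row 3: A(3,2)–B(4,2)≠  → 1/1 unlike.
Row 4: B(4,0)–B(5,0)=  → 0/1 unlike.
Total adjacent occupied pairs: 29; unlike-type pairs: 17.
17/29 is already in lowest terms.

17/29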